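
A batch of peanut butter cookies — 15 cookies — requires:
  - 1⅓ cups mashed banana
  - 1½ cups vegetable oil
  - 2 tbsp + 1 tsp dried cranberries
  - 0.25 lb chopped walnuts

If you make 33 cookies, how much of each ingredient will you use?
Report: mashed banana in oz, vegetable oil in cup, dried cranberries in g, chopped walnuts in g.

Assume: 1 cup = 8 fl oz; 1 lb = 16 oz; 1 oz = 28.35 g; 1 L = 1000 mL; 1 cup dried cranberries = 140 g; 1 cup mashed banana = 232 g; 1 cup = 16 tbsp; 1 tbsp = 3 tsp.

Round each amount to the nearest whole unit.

mashed banana: 24 oz; vegetable oil: 3 cup; dried cranberries: 45 g; chopped walnuts: 249 g

Scaling factor: 33/15 = 11/5 = 2.2.
mashed banana: 4/3 cup × 11/5 × 232 g/cup ÷ 28.35 g/oz ≈ 24 oz
vegetable oil: 1.5 cup × 11/5 ≈ 3 cup
dried cranberries: (2 tbsp + 1 tsp = 7/3 tbsp) × 11/5 ÷ 16 tbsp/cup × 140 g/cup ≈ 45 g
chopped walnuts: 0.25 lb × 11/5 × 16 oz/lb × 28.35 g/oz ≈ 249 g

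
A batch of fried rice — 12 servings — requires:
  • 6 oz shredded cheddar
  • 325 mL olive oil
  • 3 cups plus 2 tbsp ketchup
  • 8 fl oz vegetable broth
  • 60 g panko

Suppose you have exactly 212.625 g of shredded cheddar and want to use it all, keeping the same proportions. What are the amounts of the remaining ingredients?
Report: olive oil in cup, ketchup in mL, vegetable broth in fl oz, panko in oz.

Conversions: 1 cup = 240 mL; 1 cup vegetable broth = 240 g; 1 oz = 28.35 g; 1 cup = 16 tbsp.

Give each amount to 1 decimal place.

olive oil: 1.7 cup; ketchup: 937.5 mL; vegetable broth: 10.0 fl oz; panko: 2.6 oz

The original recipe has 170.1 g of shredded cheddar, so the scaling factor is 212.625 ÷ 170.1 = 5/4 = 1.25.
olive oil: 325 mL × 5/4 ÷ 240 mL/cup ≈ 1.7 cup
ketchup: (3 cup + 2 tbsp = 3.125 cup) × 5/4 × 240 mL/cup = 937.5 mL
vegetable broth: 8 fl oz × 5/4 = 10.0 fl oz
panko: 60 g × 5/4 ÷ 28.35 g/oz ≈ 2.6 oz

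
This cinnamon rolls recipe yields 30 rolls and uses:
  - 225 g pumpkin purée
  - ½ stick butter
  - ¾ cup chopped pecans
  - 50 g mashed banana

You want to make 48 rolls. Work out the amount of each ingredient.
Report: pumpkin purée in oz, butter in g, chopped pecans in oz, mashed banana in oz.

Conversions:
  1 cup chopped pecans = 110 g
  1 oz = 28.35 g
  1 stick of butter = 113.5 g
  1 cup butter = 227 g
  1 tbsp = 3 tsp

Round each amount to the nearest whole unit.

Scaling factor: 48/30 = 8/5 = 1.6.
pumpkin purée: 225 g × 8/5 ÷ 28.35 g/oz ≈ 13 oz
butter: 0.5 stick × 8/5 × 113.5 g/stick ≈ 91 g
chopped pecans: 0.75 cup × 8/5 × 110 g/cup ÷ 28.35 g/oz ≈ 5 oz
mashed banana: 50 g × 8/5 ÷ 28.35 g/oz ≈ 3 oz

pumpkin purée: 13 oz; butter: 91 g; chopped pecans: 5 oz; mashed banana: 3 oz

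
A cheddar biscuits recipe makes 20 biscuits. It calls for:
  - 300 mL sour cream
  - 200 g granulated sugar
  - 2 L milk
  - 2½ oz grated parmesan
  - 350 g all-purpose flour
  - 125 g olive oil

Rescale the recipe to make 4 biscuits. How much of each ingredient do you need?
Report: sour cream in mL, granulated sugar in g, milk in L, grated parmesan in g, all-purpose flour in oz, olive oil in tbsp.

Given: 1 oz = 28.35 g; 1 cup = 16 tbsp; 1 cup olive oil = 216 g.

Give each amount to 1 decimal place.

sour cream: 60.0 mL; granulated sugar: 40.0 g; milk: 0.4 L; grated parmesan: 14.2 g; all-purpose flour: 2.5 oz; olive oil: 1.9 tbsp

Scaling factor: 4/20 = 1/5 = 0.2.
sour cream: 300 mL × 1/5 = 60.0 mL
granulated sugar: 200 g × 1/5 = 40.0 g
milk: 2 L × 1/5 = 0.4 L
grated parmesan: 2.5 oz × 1/5 × 28.35 g/oz ≈ 14.2 g
all-purpose flour: 350 g × 1/5 ÷ 28.35 g/oz ≈ 2.5 oz
olive oil: 125 g × 1/5 ÷ 216 g/cup × 16 tbsp/cup ≈ 1.9 tbsp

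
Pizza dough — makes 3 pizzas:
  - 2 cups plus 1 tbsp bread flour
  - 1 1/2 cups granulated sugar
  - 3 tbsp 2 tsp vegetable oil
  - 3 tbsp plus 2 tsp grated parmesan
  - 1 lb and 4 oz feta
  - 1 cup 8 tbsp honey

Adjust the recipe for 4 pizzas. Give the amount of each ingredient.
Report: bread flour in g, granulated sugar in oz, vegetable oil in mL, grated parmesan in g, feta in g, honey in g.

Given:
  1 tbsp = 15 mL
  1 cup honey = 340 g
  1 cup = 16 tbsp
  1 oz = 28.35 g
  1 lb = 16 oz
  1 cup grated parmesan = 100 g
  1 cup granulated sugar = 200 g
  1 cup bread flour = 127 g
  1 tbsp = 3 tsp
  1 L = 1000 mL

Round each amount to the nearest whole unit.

Scaling factor: 4/3.
bread flour: (2 cup + 1 tbsp = 2.0625 cup) × 4/3 × 127 g/cup ≈ 349 g
granulated sugar: 1.5 cup × 4/3 × 200 g/cup ÷ 28.35 g/oz ≈ 14 oz
vegetable oil: (3 tbsp + 2 tsp = 11/3 tbsp) × 4/3 × 15 mL/tbsp ≈ 73 mL
grated parmesan: (3 tbsp + 2 tsp = 11/3 tbsp) × 4/3 ÷ 16 tbsp/cup × 100 g/cup ≈ 31 g
feta: (1 lb + 4 oz = 1.25 lb) × 4/3 × 16 oz/lb × 28.35 g/oz = 756 g
honey: (1 cup + 8 tbsp = 1.5 cup) × 4/3 × 340 g/cup = 680 g

bread flour: 349 g; granulated sugar: 14 oz; vegetable oil: 73 mL; grated parmesan: 31 g; feta: 756 g; honey: 680 g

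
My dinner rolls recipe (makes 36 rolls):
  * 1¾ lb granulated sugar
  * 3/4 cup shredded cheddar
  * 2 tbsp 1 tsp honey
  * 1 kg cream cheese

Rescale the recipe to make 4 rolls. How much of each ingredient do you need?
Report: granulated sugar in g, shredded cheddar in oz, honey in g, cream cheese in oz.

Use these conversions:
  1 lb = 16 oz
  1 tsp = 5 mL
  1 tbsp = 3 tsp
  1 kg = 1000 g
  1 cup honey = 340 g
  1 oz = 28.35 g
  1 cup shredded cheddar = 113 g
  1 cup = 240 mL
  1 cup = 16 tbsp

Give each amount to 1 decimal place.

Scaling factor: 4/36 = 1/9.
granulated sugar: 1.75 lb × 1/9 × 16 oz/lb × 28.35 g/oz = 88.2 g
shredded cheddar: 0.75 cup × 1/9 × 113 g/cup ÷ 28.35 g/oz ≈ 0.3 oz
honey: (2 tbsp + 1 tsp = 7/3 tbsp) × 1/9 ÷ 16 tbsp/cup × 340 g/cup ≈ 5.5 g
cream cheese: 1 kg × 1/9 × 1000 g/kg ÷ 28.35 g/oz ≈ 3.9 oz

granulated sugar: 88.2 g; shredded cheddar: 0.3 oz; honey: 5.5 g; cream cheese: 3.9 oz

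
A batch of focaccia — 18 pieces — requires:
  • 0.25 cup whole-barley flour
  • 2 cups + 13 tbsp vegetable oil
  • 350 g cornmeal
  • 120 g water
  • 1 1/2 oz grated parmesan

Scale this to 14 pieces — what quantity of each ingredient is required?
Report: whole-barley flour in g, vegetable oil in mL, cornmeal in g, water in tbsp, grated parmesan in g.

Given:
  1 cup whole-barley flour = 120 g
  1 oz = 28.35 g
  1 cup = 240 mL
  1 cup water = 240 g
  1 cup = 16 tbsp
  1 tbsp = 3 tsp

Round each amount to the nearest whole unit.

whole-barley flour: 23 g; vegetable oil: 525 mL; cornmeal: 272 g; water: 6 tbsp; grated parmesan: 33 g

Scaling factor: 14/18 = 7/9.
whole-barley flour: 0.25 cup × 7/9 × 120 g/cup ≈ 23 g
vegetable oil: (2 cup + 13 tbsp = 2.8125 cup) × 7/9 × 240 mL/cup = 525 mL
cornmeal: 350 g × 7/9 ≈ 272 g
water: 120 g × 7/9 ÷ 240 g/cup × 16 tbsp/cup ≈ 6 tbsp
grated parmesan: 1.5 oz × 7/9 × 28.35 g/oz ≈ 33 g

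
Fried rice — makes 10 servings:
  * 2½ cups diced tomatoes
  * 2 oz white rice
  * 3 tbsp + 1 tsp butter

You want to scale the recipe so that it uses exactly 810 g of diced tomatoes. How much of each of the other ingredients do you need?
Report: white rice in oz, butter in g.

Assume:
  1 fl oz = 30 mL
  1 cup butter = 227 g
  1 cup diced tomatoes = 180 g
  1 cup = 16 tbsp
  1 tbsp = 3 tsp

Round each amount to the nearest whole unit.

The original recipe has 450 g of diced tomatoes, so the scaling factor is 810 ÷ 450 = 9/5 = 1.8.
white rice: 2 oz × 9/5 ≈ 4 oz
butter: (3 tbsp + 1 tsp = 10/3 tbsp) × 9/5 ÷ 16 tbsp/cup × 227 g/cup ≈ 85 g

white rice: 4 oz; butter: 85 g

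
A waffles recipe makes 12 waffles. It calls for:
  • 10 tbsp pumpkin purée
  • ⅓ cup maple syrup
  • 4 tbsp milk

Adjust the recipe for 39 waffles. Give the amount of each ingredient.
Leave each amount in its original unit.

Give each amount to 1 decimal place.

Scaling factor: 39/12 = 13/4 = 3.25.
pumpkin purée: 10 tbsp × 13/4 = 32.5 tbsp
maple syrup: 1/3 cup × 13/4 ≈ 1.1 cup
milk: 4 tbsp × 13/4 = 13.0 tbsp

pumpkin purée: 32.5 tbsp; maple syrup: 1.1 cup; milk: 13.0 tbsp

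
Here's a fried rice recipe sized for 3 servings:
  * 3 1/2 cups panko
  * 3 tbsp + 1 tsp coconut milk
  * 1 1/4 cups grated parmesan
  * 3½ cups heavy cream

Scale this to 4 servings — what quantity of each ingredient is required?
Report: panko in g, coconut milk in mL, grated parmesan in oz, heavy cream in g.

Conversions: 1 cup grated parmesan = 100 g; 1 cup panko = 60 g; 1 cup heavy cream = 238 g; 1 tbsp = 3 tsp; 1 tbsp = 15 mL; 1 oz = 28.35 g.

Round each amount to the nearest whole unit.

Scaling factor: 4/3.
panko: 3.5 cup × 4/3 × 60 g/cup = 280 g
coconut milk: (3 tbsp + 1 tsp = 10/3 tbsp) × 4/3 × 15 mL/tbsp ≈ 67 mL
grated parmesan: 1.25 cup × 4/3 × 100 g/cup ÷ 28.35 g/oz ≈ 6 oz
heavy cream: 3.5 cup × 4/3 × 238 g/cup ≈ 1111 g

panko: 280 g; coconut milk: 67 mL; grated parmesan: 6 oz; heavy cream: 1111 g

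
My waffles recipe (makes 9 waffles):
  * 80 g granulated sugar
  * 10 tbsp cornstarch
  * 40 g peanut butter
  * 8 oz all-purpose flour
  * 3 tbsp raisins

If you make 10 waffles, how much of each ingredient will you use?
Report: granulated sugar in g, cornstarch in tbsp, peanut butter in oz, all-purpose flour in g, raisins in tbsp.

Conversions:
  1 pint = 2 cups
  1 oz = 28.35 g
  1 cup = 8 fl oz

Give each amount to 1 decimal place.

granulated sugar: 88.9 g; cornstarch: 11.1 tbsp; peanut butter: 1.6 oz; all-purpose flour: 252.0 g; raisins: 3.3 tbsp

Scaling factor: 10/9.
granulated sugar: 80 g × 10/9 ≈ 88.9 g
cornstarch: 10 tbsp × 10/9 ≈ 11.1 tbsp
peanut butter: 40 g × 10/9 ÷ 28.35 g/oz ≈ 1.6 oz
all-purpose flour: 8 oz × 10/9 × 28.35 g/oz = 252.0 g
raisins: 3 tbsp × 10/9 ≈ 3.3 tbsp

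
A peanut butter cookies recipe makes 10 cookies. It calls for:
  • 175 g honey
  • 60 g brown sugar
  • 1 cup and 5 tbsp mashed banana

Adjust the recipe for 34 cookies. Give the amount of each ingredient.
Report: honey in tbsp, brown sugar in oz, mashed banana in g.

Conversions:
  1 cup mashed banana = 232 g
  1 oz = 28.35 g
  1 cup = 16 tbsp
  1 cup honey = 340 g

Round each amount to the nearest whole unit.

honey: 28 tbsp; brown sugar: 7 oz; mashed banana: 1035 g

Scaling factor: 34/10 = 17/5 = 3.4.
honey: 175 g × 17/5 ÷ 340 g/cup × 16 tbsp/cup = 28 tbsp
brown sugar: 60 g × 17/5 ÷ 28.35 g/oz ≈ 7 oz
mashed banana: (1 cup + 5 tbsp = 1.3125 cup) × 17/5 × 232 g/cup ≈ 1035 g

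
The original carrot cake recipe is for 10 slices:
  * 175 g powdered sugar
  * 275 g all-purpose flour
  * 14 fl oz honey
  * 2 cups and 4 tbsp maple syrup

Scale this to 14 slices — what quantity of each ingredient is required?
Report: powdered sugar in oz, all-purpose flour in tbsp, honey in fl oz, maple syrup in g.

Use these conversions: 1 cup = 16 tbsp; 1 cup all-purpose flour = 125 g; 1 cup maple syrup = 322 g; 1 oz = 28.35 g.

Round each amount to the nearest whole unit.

powdered sugar: 9 oz; all-purpose flour: 49 tbsp; honey: 20 fl oz; maple syrup: 1014 g

Scaling factor: 14/10 = 7/5 = 1.4.
powdered sugar: 175 g × 7/5 ÷ 28.35 g/oz ≈ 9 oz
all-purpose flour: 275 g × 7/5 ÷ 125 g/cup × 16 tbsp/cup ≈ 49 tbsp
honey: 14 fl oz × 7/5 ≈ 20 fl oz
maple syrup: (2 cup + 4 tbsp = 2.25 cup) × 7/5 × 322 g/cup ≈ 1014 g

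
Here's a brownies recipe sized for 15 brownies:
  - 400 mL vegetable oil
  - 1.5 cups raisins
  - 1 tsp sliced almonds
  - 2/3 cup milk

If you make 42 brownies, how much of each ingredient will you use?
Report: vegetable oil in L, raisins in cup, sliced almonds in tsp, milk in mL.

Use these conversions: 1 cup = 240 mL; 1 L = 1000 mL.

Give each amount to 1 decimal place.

vegetable oil: 1.1 L; raisins: 4.2 cup; sliced almonds: 2.8 tsp; milk: 448.0 mL

Scaling factor: 42/15 = 14/5 = 2.8.
vegetable oil: 400 mL × 14/5 ÷ 1000 mL/L ≈ 1.1 L
raisins: 1.5 cup × 14/5 = 4.2 cup
sliced almonds: 1 tsp × 14/5 = 2.8 tsp
milk: 2/3 cup × 14/5 × 240 mL/cup = 448.0 mL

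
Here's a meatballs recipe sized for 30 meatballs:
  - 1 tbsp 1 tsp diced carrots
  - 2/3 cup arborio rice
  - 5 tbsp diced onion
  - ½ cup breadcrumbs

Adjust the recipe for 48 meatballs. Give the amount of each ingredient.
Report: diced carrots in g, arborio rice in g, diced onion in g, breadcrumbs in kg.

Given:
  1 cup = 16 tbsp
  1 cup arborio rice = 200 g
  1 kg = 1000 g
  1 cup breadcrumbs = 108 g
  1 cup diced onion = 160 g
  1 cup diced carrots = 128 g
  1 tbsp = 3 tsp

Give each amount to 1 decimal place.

Scaling factor: 48/30 = 8/5 = 1.6.
diced carrots: (1 tbsp + 1 tsp = 4/3 tbsp) × 8/5 ÷ 16 tbsp/cup × 128 g/cup ≈ 17.1 g
arborio rice: 2/3 cup × 8/5 × 200 g/cup ≈ 213.3 g
diced onion: 5 tbsp × 8/5 ÷ 16 tbsp/cup × 160 g/cup = 80.0 g
breadcrumbs: 0.5 cup × 8/5 × 108 g/cup ÷ 1000 g/kg ≈ 0.1 kg

diced carrots: 17.1 g; arborio rice: 213.3 g; diced onion: 80.0 g; breadcrumbs: 0.1 kg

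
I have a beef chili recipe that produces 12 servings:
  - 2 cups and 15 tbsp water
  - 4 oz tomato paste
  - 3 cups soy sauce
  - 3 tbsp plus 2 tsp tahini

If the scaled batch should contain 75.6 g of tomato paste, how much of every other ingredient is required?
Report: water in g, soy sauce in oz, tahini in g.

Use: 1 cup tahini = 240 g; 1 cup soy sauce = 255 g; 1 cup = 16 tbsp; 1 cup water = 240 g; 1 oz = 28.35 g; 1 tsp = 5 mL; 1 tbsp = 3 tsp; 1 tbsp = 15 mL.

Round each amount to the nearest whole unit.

water: 470 g; soy sauce: 18 oz; tahini: 37 g

The original recipe has 113.4 g of tomato paste, so the scaling factor is 75.6 ÷ 113.4 = 2/3.
water: (2 cup + 15 tbsp = 2.9375 cup) × 2/3 × 240 g/cup = 470 g
soy sauce: 3 cup × 2/3 × 255 g/cup ÷ 28.35 g/oz ≈ 18 oz
tahini: (3 tbsp + 2 tsp = 11/3 tbsp) × 2/3 ÷ 16 tbsp/cup × 240 g/cup ≈ 37 g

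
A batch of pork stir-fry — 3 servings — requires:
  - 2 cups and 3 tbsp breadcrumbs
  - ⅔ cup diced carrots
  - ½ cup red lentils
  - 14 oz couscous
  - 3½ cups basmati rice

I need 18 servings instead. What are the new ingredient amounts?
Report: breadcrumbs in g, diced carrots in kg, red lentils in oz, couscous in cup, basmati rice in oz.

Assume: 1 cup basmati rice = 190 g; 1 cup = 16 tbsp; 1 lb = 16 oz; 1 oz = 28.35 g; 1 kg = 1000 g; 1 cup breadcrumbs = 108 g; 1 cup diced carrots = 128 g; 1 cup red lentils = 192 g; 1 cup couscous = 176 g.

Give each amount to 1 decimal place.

Scaling factor: 18/3 = 6.
breadcrumbs: (2 cup + 3 tbsp = 2.1875 cup) × 6 × 108 g/cup = 1417.5 g
diced carrots: 2/3 cup × 6 × 128 g/cup ÷ 1000 g/kg ≈ 0.5 kg
red lentils: 0.5 cup × 6 × 192 g/cup ÷ 28.35 g/oz ≈ 20.3 oz
couscous: 14 oz × 6 × 28.35 g/oz ÷ 176 g/cup ≈ 13.5 cup
basmati rice: 3.5 cup × 6 × 190 g/cup ÷ 28.35 g/oz ≈ 140.7 oz

breadcrumbs: 1417.5 g; diced carrots: 0.5 kg; red lentils: 20.3 oz; couscous: 13.5 cup; basmati rice: 140.7 oz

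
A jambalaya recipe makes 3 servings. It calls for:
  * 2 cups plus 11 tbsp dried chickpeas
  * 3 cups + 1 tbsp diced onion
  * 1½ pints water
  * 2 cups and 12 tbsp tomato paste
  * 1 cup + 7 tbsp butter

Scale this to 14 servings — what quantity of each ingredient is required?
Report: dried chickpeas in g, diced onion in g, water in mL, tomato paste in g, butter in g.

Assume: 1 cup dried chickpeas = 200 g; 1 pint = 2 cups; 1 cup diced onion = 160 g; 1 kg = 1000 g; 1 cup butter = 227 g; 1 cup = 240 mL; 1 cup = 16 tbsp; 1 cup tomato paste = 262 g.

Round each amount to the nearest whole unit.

Scaling factor: 14/3.
dried chickpeas: (2 cup + 11 tbsp = 2.6875 cup) × 14/3 × 200 g/cup ≈ 2508 g
diced onion: (3 cup + 1 tbsp = 3.0625 cup) × 14/3 × 160 g/cup ≈ 2287 g
water: 1.5 pint × 14/3 × 2 cup/pint × 240 mL/cup = 3360 mL
tomato paste: (2 cup + 12 tbsp = 2.75 cup) × 14/3 × 262 g/cup ≈ 3362 g
butter: (1 cup + 7 tbsp = 1.4375 cup) × 14/3 × 227 g/cup ≈ 1523 g

dried chickpeas: 2508 g; diced onion: 2287 g; water: 3360 mL; tomato paste: 3362 g; butter: 1523 g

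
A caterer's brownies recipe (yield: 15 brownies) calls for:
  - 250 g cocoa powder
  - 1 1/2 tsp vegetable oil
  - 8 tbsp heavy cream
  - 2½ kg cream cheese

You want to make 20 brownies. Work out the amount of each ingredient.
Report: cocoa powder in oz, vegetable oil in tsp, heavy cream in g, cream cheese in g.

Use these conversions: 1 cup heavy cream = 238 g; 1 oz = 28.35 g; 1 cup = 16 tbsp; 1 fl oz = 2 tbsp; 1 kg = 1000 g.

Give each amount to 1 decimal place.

cocoa powder: 11.8 oz; vegetable oil: 2.0 tsp; heavy cream: 158.7 g; cream cheese: 3333.3 g

Scaling factor: 20/15 = 4/3.
cocoa powder: 250 g × 4/3 ÷ 28.35 g/oz ≈ 11.8 oz
vegetable oil: 1.5 tsp × 4/3 = 2.0 tsp
heavy cream: 8 tbsp × 4/3 ÷ 16 tbsp/cup × 238 g/cup ≈ 158.7 g
cream cheese: 2.5 kg × 4/3 × 1000 g/kg ≈ 3333.3 g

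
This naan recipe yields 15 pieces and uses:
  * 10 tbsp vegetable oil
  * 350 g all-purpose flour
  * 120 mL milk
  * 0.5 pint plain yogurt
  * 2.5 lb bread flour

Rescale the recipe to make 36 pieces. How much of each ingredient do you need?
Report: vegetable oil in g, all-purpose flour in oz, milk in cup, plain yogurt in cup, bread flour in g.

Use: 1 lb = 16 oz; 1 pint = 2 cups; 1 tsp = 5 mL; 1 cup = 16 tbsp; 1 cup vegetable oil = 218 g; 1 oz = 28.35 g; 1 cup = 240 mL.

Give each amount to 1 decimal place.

vegetable oil: 327.0 g; all-purpose flour: 29.6 oz; milk: 1.2 cup; plain yogurt: 2.4 cup; bread flour: 2721.6 g

Scaling factor: 36/15 = 12/5 = 2.4.
vegetable oil: 10 tbsp × 12/5 ÷ 16 tbsp/cup × 218 g/cup = 327.0 g
all-purpose flour: 350 g × 12/5 ÷ 28.35 g/oz ≈ 29.6 oz
milk: 120 mL × 12/5 ÷ 240 mL/cup = 1.2 cup
plain yogurt: 0.5 pint × 12/5 × 2 cup/pint = 2.4 cup
bread flour: 2.5 lb × 12/5 × 16 oz/lb × 28.35 g/oz = 2721.6 g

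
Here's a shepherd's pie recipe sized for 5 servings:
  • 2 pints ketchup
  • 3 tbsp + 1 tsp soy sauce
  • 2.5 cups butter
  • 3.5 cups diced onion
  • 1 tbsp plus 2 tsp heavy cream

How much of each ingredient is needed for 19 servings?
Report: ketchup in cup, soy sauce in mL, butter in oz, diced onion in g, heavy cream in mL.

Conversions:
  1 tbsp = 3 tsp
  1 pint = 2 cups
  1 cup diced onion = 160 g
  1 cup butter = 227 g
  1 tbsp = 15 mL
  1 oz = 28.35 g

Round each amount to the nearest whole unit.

Scaling factor: 19/5 = 3.8.
ketchup: 2 pint × 19/5 × 2 cup/pint ≈ 15 cup
soy sauce: (3 tbsp + 1 tsp = 10/3 tbsp) × 19/5 × 15 mL/tbsp = 190 mL
butter: 2.5 cup × 19/5 × 227 g/cup ÷ 28.35 g/oz ≈ 76 oz
diced onion: 3.5 cup × 19/5 × 160 g/cup = 2128 g
heavy cream: (1 tbsp + 2 tsp = 5/3 tbsp) × 19/5 × 15 mL/tbsp = 95 mL

ketchup: 15 cup; soy sauce: 190 mL; butter: 76 oz; diced onion: 2128 g; heavy cream: 95 mL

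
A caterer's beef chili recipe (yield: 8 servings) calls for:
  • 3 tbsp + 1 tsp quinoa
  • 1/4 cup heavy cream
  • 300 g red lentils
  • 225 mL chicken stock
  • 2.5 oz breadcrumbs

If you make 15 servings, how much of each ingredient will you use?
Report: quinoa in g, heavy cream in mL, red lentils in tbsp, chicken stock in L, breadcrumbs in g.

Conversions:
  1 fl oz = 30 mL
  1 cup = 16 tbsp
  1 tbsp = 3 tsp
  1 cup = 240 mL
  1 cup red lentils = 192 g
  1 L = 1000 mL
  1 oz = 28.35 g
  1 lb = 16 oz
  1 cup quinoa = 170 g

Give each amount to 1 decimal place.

Scaling factor: 15/8 = 1.875.
quinoa: (3 tbsp + 1 tsp = 10/3 tbsp) × 15/8 ÷ 16 tbsp/cup × 170 g/cup ≈ 66.4 g
heavy cream: 0.25 cup × 15/8 × 240 mL/cup = 112.5 mL
red lentils: 300 g × 15/8 ÷ 192 g/cup × 16 tbsp/cup ≈ 46.9 tbsp
chicken stock: 225 mL × 15/8 ÷ 1000 mL/L ≈ 0.4 L
breadcrumbs: 2.5 oz × 15/8 × 28.35 g/oz ≈ 132.9 g

quinoa: 66.4 g; heavy cream: 112.5 mL; red lentils: 46.9 tbsp; chicken stock: 0.4 L; breadcrumbs: 132.9 g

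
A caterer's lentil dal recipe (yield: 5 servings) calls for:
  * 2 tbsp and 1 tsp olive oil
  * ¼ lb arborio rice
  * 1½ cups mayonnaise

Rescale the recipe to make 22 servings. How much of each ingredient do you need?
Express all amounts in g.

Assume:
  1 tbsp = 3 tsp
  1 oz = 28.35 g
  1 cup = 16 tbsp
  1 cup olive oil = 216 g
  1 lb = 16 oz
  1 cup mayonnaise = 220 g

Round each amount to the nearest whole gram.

Scaling factor: 22/5 = 4.4.
olive oil: (2 tbsp + 1 tsp = 7/3 tbsp) × 22/5 ÷ 16 tbsp/cup × 216 g/cup ≈ 139 g
arborio rice: 0.25 lb × 22/5 × 16 oz/lb × 28.35 g/oz ≈ 499 g
mayonnaise: 1.5 cup × 22/5 × 220 g/cup = 1452 g

olive oil: 139 g; arborio rice: 499 g; mayonnaise: 1452 g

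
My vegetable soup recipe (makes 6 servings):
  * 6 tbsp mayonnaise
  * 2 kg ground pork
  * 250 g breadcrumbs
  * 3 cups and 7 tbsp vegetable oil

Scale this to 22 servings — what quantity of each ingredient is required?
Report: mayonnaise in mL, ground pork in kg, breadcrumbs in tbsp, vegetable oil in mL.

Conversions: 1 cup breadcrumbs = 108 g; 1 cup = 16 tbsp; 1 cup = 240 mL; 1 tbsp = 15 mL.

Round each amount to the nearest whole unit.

mayonnaise: 330 mL; ground pork: 7 kg; breadcrumbs: 136 tbsp; vegetable oil: 3025 mL

Scaling factor: 22/6 = 11/3.
mayonnaise: 6 tbsp × 11/3 × 15 mL/tbsp = 330 mL
ground pork: 2 kg × 11/3 ≈ 7 kg
breadcrumbs: 250 g × 11/3 ÷ 108 g/cup × 16 tbsp/cup ≈ 136 tbsp
vegetable oil: (3 cup + 7 tbsp = 3.4375 cup) × 11/3 × 240 mL/cup = 3025 mL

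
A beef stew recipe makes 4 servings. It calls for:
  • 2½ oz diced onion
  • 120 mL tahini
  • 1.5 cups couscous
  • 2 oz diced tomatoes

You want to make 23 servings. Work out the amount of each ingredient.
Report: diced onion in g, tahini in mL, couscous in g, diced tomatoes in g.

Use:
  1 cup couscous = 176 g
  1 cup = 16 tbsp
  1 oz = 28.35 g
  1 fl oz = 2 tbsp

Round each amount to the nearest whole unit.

diced onion: 408 g; tahini: 690 mL; couscous: 1518 g; diced tomatoes: 326 g

Scaling factor: 23/4 = 5.75.
diced onion: 2.5 oz × 23/4 × 28.35 g/oz ≈ 408 g
tahini: 120 mL × 23/4 = 690 mL
couscous: 1.5 cup × 23/4 × 176 g/cup = 1518 g
diced tomatoes: 2 oz × 23/4 × 28.35 g/oz ≈ 326 g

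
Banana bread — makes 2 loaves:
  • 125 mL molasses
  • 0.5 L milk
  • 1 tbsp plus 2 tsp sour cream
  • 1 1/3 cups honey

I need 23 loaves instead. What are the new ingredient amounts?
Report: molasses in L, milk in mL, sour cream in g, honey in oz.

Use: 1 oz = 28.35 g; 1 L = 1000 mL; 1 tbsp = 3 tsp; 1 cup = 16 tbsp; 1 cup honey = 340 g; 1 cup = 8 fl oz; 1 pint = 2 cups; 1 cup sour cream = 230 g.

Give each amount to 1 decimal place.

Scaling factor: 23/2 = 11.5.
molasses: 125 mL × 23/2 ÷ 1000 mL/L ≈ 1.4 L
milk: 0.5 L × 23/2 × 1000 mL/L = 5750.0 mL
sour cream: (1 tbsp + 2 tsp = 5/3 tbsp) × 23/2 ÷ 16 tbsp/cup × 230 g/cup ≈ 275.5 g
honey: 4/3 cup × 23/2 × 340 g/cup ÷ 28.35 g/oz ≈ 183.9 oz

molasses: 1.4 L; milk: 5750.0 mL; sour cream: 275.5 g; honey: 183.9 oz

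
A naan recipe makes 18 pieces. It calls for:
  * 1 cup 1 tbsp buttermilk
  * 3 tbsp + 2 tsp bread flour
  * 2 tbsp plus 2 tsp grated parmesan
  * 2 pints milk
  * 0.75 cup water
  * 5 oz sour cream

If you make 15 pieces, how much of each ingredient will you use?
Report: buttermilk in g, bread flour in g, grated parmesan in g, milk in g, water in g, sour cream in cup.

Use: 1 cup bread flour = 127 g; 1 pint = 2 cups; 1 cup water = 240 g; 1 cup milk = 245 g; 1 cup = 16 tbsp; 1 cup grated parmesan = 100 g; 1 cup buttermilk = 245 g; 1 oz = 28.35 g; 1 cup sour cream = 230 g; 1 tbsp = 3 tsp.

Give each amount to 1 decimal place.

buttermilk: 216.9 g; bread flour: 24.3 g; grated parmesan: 13.9 g; milk: 816.7 g; water: 150.0 g; sour cream: 0.5 cup

Scaling factor: 15/18 = 5/6.
buttermilk: (1 cup + 1 tbsp = 1.0625 cup) × 5/6 × 245 g/cup ≈ 216.9 g
bread flour: (3 tbsp + 2 tsp = 11/3 tbsp) × 5/6 ÷ 16 tbsp/cup × 127 g/cup ≈ 24.3 g
grated parmesan: (2 tbsp + 2 tsp = 8/3 tbsp) × 5/6 ÷ 16 tbsp/cup × 100 g/cup ≈ 13.9 g
milk: 2 pint × 5/6 × 2 cup/pint × 245 g/cup ≈ 816.7 g
water: 0.75 cup × 5/6 × 240 g/cup = 150.0 g
sour cream: 5 oz × 5/6 × 28.35 g/oz ÷ 230 g/cup ≈ 0.5 cup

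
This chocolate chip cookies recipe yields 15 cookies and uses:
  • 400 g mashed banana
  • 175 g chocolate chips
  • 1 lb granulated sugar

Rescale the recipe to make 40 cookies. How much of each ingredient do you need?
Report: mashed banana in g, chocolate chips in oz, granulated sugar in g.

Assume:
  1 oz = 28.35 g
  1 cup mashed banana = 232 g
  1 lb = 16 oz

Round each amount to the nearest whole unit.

mashed banana: 1067 g; chocolate chips: 16 oz; granulated sugar: 1210 g

Scaling factor: 40/15 = 8/3.
mashed banana: 400 g × 8/3 ≈ 1067 g
chocolate chips: 175 g × 8/3 ÷ 28.35 g/oz ≈ 16 oz
granulated sugar: 1 lb × 8/3 × 16 oz/lb × 28.35 g/oz ≈ 1210 g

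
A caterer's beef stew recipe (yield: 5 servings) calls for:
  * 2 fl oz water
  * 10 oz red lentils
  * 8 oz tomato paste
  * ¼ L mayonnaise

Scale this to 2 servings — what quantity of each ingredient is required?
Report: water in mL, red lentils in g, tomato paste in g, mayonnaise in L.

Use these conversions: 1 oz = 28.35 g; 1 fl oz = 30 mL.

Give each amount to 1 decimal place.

water: 24.0 mL; red lentils: 113.4 g; tomato paste: 90.7 g; mayonnaise: 0.1 L

Scaling factor: 2/5 = 0.4.
water: 2 fl oz × 2/5 × 30 mL/fl oz = 24.0 mL
red lentils: 10 oz × 2/5 × 28.35 g/oz = 113.4 g
tomato paste: 8 oz × 2/5 × 28.35 g/oz ≈ 90.7 g
mayonnaise: 0.25 L × 2/5 = 0.1 L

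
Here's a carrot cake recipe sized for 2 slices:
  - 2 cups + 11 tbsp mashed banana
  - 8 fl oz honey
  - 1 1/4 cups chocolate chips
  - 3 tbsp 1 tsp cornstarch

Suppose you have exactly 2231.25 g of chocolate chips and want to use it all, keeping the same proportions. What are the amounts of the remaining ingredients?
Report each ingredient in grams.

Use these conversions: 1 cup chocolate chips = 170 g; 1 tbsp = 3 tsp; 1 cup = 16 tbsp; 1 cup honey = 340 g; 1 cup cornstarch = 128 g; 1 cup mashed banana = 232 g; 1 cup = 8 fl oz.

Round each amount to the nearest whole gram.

The original recipe has 212.5 g of chocolate chips, so the scaling factor is 2231.25 ÷ 212.5 = 21/2 = 10.5.
mashed banana: (2 cup + 11 tbsp = 2.6875 cup) × 21/2 × 232 g/cup ≈ 6547 g
honey: 8 fl oz × 21/2 ÷ 8 fl oz/cup × 340 g/cup = 3570 g
cornstarch: (3 tbsp + 1 tsp = 10/3 tbsp) × 21/2 ÷ 16 tbsp/cup × 128 g/cup = 280 g

mashed banana: 6547 g; honey: 3570 g; cornstarch: 280 g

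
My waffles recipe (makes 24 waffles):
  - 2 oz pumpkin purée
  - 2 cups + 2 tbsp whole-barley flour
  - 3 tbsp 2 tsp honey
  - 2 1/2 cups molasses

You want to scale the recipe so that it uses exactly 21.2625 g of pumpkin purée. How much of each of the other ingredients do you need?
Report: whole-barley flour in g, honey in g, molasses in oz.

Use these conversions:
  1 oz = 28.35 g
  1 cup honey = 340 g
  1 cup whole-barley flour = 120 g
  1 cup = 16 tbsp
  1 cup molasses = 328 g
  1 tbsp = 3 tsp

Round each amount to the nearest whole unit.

whole-barley flour: 96 g; honey: 29 g; molasses: 11 oz

The original recipe has 56.7 g of pumpkin purée, so the scaling factor is 21.2625 ÷ 56.7 = 3/8 = 0.375.
whole-barley flour: (2 cup + 2 tbsp = 2.125 cup) × 3/8 × 120 g/cup ≈ 96 g
honey: (3 tbsp + 2 tsp = 11/3 tbsp) × 3/8 ÷ 16 tbsp/cup × 340 g/cup ≈ 29 g
molasses: 2.5 cup × 3/8 × 328 g/cup ÷ 28.35 g/oz ≈ 11 oz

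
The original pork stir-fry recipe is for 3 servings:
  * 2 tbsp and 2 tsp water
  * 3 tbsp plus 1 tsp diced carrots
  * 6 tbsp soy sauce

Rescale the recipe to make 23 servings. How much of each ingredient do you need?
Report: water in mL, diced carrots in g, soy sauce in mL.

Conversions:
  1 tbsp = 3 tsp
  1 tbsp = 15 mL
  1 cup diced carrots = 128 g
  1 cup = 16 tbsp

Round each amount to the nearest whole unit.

water: 307 mL; diced carrots: 204 g; soy sauce: 690 mL

Scaling factor: 23/3.
water: (2 tbsp + 2 tsp = 8/3 tbsp) × 23/3 × 15 mL/tbsp ≈ 307 mL
diced carrots: (3 tbsp + 1 tsp = 10/3 tbsp) × 23/3 ÷ 16 tbsp/cup × 128 g/cup ≈ 204 g
soy sauce: 6 tbsp × 23/3 × 15 mL/tbsp = 690 mL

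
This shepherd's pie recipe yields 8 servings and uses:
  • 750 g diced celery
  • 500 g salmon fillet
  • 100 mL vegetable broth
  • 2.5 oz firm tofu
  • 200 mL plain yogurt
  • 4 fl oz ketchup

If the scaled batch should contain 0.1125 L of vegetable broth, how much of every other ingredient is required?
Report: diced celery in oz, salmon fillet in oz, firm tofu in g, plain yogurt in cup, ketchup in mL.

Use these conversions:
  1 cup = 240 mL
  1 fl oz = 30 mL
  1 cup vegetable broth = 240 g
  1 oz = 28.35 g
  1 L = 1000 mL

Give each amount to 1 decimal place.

The original recipe has 0.1 L of vegetable broth, so the scaling factor is 0.1125 ÷ 0.1 = 9/8 = 1.125.
diced celery: 750 g × 9/8 ÷ 28.35 g/oz ≈ 29.8 oz
salmon fillet: 500 g × 9/8 ÷ 28.35 g/oz ≈ 19.8 oz
firm tofu: 2.5 oz × 9/8 × 28.35 g/oz ≈ 79.7 g
plain yogurt: 200 mL × 9/8 ÷ 240 mL/cup ≈ 0.9 cup
ketchup: 4 fl oz × 9/8 × 30 mL/fl oz = 135.0 mL

diced celery: 29.8 oz; salmon fillet: 19.8 oz; firm tofu: 79.7 g; plain yogurt: 0.9 cup; ketchup: 135.0 mL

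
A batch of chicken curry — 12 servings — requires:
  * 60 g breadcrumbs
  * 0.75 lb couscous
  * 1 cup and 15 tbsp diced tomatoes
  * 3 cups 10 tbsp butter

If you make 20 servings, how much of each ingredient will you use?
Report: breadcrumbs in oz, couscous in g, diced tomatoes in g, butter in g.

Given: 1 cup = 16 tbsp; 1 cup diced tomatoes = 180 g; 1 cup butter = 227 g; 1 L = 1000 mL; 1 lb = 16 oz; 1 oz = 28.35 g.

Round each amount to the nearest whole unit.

Scaling factor: 20/12 = 5/3.
breadcrumbs: 60 g × 5/3 ÷ 28.35 g/oz ≈ 4 oz
couscous: 0.75 lb × 5/3 × 16 oz/lb × 28.35 g/oz = 567 g
diced tomatoes: (1 cup + 15 tbsp = 1.9375 cup) × 5/3 × 180 g/cup ≈ 581 g
butter: (3 cup + 10 tbsp = 3.625 cup) × 5/3 × 227 g/cup ≈ 1371 g

breadcrumbs: 4 oz; couscous: 567 g; diced tomatoes: 581 g; butter: 1371 g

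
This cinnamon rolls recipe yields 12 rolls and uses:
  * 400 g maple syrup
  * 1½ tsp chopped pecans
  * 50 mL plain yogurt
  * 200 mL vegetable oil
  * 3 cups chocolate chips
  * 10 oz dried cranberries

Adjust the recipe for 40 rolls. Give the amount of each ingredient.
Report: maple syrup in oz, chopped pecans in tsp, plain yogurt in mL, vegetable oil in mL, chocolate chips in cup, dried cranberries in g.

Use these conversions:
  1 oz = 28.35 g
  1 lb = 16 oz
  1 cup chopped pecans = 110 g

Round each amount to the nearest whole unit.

Scaling factor: 40/12 = 10/3.
maple syrup: 400 g × 10/3 ÷ 28.35 g/oz ≈ 47 oz
chopped pecans: 1.5 tsp × 10/3 = 5 tsp
plain yogurt: 50 mL × 10/3 ≈ 167 mL
vegetable oil: 200 mL × 10/3 ≈ 667 mL
chocolate chips: 3 cup × 10/3 = 10 cup
dried cranberries: 10 oz × 10/3 × 28.35 g/oz = 945 g

maple syrup: 47 oz; chopped pecans: 5 tsp; plain yogurt: 167 mL; vegetable oil: 667 mL; chocolate chips: 10 cup; dried cranberries: 945 g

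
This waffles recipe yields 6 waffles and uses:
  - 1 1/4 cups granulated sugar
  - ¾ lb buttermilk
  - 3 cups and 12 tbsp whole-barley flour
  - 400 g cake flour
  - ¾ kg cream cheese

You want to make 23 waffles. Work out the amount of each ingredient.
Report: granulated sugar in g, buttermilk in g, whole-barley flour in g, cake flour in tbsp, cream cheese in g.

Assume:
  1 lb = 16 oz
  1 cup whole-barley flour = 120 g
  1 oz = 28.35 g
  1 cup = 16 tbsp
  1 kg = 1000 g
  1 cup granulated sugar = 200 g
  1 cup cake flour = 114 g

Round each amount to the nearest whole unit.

Scaling factor: 23/6.
granulated sugar: 1.25 cup × 23/6 × 200 g/cup ≈ 958 g
buttermilk: 0.75 lb × 23/6 × 16 oz/lb × 28.35 g/oz ≈ 1304 g
whole-barley flour: (3 cup + 12 tbsp = 3.75 cup) × 23/6 × 120 g/cup = 1725 g
cake flour: 400 g × 23/6 ÷ 114 g/cup × 16 tbsp/cup ≈ 215 tbsp
cream cheese: 0.75 kg × 23/6 × 1000 g/kg = 2875 g

granulated sugar: 958 g; buttermilk: 1304 g; whole-barley flour: 1725 g; cake flour: 215 tbsp; cream cheese: 2875 g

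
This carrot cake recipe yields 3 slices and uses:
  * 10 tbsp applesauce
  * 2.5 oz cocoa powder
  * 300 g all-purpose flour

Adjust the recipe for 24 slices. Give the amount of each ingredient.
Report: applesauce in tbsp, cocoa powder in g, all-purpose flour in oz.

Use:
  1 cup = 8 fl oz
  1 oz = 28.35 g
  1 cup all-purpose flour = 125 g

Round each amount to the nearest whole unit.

Scaling factor: 24/3 = 8.
applesauce: 10 tbsp × 8 = 80 tbsp
cocoa powder: 2.5 oz × 8 × 28.35 g/oz = 567 g
all-purpose flour: 300 g × 8 ÷ 28.35 g/oz ≈ 85 oz

applesauce: 80 tbsp; cocoa powder: 567 g; all-purpose flour: 85 oz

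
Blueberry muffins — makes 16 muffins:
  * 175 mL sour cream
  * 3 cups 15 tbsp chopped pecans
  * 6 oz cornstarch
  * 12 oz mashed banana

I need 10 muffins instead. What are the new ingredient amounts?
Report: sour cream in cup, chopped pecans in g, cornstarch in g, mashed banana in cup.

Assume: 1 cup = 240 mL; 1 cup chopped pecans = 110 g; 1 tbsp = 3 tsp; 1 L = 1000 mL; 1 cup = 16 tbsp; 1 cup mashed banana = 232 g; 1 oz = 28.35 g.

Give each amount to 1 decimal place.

sour cream: 0.5 cup; chopped pecans: 270.7 g; cornstarch: 106.3 g; mashed banana: 0.9 cup

Scaling factor: 10/16 = 5/8 = 0.625.
sour cream: 175 mL × 5/8 ÷ 240 mL/cup ≈ 0.5 cup
chopped pecans: (3 cup + 15 tbsp = 3.9375 cup) × 5/8 × 110 g/cup ≈ 270.7 g
cornstarch: 6 oz × 5/8 × 28.35 g/oz ≈ 106.3 g
mashed banana: 12 oz × 5/8 × 28.35 g/oz ÷ 232 g/cup ≈ 0.9 cup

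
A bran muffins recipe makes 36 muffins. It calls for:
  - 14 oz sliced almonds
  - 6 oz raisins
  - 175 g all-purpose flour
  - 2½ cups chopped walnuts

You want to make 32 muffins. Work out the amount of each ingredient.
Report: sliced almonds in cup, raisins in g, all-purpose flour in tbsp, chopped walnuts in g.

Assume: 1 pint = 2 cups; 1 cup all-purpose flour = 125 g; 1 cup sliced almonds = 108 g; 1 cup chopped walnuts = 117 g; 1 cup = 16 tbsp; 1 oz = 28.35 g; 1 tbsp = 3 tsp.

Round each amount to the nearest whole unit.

Scaling factor: 32/36 = 8/9.
sliced almonds: 14 oz × 8/9 × 28.35 g/oz ÷ 108 g/cup ≈ 3 cup
raisins: 6 oz × 8/9 × 28.35 g/oz ≈ 151 g
all-purpose flour: 175 g × 8/9 ÷ 125 g/cup × 16 tbsp/cup ≈ 20 tbsp
chopped walnuts: 2.5 cup × 8/9 × 117 g/cup = 260 g

sliced almonds: 3 cup; raisins: 151 g; all-purpose flour: 20 tbsp; chopped walnuts: 260 g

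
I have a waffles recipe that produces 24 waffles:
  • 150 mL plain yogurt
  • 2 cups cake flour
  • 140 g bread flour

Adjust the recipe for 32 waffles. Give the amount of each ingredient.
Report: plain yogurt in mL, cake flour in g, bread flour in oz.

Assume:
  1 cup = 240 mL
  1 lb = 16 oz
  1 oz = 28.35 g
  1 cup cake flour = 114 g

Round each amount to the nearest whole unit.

plain yogurt: 200 mL; cake flour: 304 g; bread flour: 7 oz

Scaling factor: 32/24 = 4/3.
plain yogurt: 150 mL × 4/3 = 200 mL
cake flour: 2 cup × 4/3 × 114 g/cup = 304 g
bread flour: 140 g × 4/3 ÷ 28.35 g/oz ≈ 7 oz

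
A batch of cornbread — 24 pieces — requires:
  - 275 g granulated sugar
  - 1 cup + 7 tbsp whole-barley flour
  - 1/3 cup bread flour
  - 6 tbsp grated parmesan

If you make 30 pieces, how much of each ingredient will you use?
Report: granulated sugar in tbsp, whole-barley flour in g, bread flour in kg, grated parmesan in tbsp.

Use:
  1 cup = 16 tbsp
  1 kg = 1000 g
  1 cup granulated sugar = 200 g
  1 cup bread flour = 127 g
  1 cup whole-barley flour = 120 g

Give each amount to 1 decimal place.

granulated sugar: 27.5 tbsp; whole-barley flour: 215.6 g; bread flour: 0.1 kg; grated parmesan: 7.5 tbsp

Scaling factor: 30/24 = 5/4 = 1.25.
granulated sugar: 275 g × 5/4 ÷ 200 g/cup × 16 tbsp/cup = 27.5 tbsp
whole-barley flour: (1 cup + 7 tbsp = 1.4375 cup) × 5/4 × 120 g/cup ≈ 215.6 g
bread flour: 1/3 cup × 5/4 × 127 g/cup ÷ 1000 g/kg ≈ 0.1 kg
grated parmesan: 6 tbsp × 5/4 = 7.5 tbsp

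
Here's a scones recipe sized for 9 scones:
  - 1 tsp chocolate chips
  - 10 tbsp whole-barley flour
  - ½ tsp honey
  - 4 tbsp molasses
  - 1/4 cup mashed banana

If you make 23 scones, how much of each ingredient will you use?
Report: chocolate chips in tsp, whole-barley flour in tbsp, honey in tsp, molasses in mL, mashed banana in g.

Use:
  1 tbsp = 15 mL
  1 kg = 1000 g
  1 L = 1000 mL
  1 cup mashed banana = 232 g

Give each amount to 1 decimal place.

Scaling factor: 23/9.
chocolate chips: 1 tsp × 23/9 ≈ 2.6 tsp
whole-barley flour: 10 tbsp × 23/9 ≈ 25.6 tbsp
honey: 0.5 tsp × 23/9 ≈ 1.3 tsp
molasses: 4 tbsp × 23/9 × 15 mL/tbsp ≈ 153.3 mL
mashed banana: 0.25 cup × 23/9 × 232 g/cup ≈ 148.2 g

chocolate chips: 2.6 tsp; whole-barley flour: 25.6 tbsp; honey: 1.3 tsp; molasses: 153.3 mL; mashed banana: 148.2 g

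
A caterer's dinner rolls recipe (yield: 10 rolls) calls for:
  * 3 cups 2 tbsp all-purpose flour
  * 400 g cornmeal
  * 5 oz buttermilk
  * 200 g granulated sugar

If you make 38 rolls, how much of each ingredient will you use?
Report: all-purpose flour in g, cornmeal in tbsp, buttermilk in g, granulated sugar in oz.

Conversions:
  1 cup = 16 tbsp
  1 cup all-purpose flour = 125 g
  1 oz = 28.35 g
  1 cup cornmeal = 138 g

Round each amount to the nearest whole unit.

all-purpose flour: 1484 g; cornmeal: 176 tbsp; buttermilk: 539 g; granulated sugar: 27 oz

Scaling factor: 38/10 = 19/5 = 3.8.
all-purpose flour: (3 cup + 2 tbsp = 3.125 cup) × 19/5 × 125 g/cup ≈ 1484 g
cornmeal: 400 g × 19/5 ÷ 138 g/cup × 16 tbsp/cup ≈ 176 tbsp
buttermilk: 5 oz × 19/5 × 28.35 g/oz ≈ 539 g
granulated sugar: 200 g × 19/5 ÷ 28.35 g/oz ≈ 27 oz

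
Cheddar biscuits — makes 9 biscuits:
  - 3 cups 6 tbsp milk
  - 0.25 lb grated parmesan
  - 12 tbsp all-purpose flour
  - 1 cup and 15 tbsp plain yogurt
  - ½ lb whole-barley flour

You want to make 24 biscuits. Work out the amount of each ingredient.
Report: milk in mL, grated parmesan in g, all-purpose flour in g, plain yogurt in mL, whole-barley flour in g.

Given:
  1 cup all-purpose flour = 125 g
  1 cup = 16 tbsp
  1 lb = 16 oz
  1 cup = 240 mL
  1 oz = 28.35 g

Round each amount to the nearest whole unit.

milk: 2160 mL; grated parmesan: 302 g; all-purpose flour: 250 g; plain yogurt: 1240 mL; whole-barley flour: 605 g

Scaling factor: 24/9 = 8/3.
milk: (3 cup + 6 tbsp = 3.375 cup) × 8/3 × 240 mL/cup = 2160 mL
grated parmesan: 0.25 lb × 8/3 × 16 oz/lb × 28.35 g/oz ≈ 302 g
all-purpose flour: 12 tbsp × 8/3 ÷ 16 tbsp/cup × 125 g/cup = 250 g
plain yogurt: (1 cup + 15 tbsp = 1.9375 cup) × 8/3 × 240 mL/cup = 1240 mL
whole-barley flour: 0.5 lb × 8/3 × 16 oz/lb × 28.35 g/oz ≈ 605 g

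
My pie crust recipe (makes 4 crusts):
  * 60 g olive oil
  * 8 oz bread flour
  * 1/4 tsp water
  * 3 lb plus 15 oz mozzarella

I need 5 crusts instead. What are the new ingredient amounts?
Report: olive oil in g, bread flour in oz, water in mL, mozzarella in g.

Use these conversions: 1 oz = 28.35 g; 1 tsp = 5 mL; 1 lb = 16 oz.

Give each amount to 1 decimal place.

Scaling factor: 5/4 = 1.25.
olive oil: 60 g × 5/4 = 75.0 g
bread flour: 8 oz × 5/4 = 10.0 oz
water: 0.25 tsp × 5/4 × 5 mL/tsp ≈ 1.6 mL
mozzarella: (3 lb + 15 oz = 3.9375 lb) × 5/4 × 16 oz/lb × 28.35 g/oz ≈ 2232.6 g

olive oil: 75.0 g; bread flour: 10.0 oz; water: 1.6 mL; mozzarella: 2232.6 g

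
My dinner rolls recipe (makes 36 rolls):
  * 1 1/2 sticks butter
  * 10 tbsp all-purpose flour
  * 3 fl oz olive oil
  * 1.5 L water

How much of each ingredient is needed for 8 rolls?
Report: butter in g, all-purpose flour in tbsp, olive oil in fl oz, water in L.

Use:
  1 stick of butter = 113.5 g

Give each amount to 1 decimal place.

butter: 37.8 g; all-purpose flour: 2.2 tbsp; olive oil: 0.7 fl oz; water: 0.3 L

Scaling factor: 8/36 = 2/9.
butter: 1.5 stick × 2/9 × 113.5 g/stick ≈ 37.8 g
all-purpose flour: 10 tbsp × 2/9 ≈ 2.2 tbsp
olive oil: 3 fl oz × 2/9 ≈ 0.7 fl oz
water: 1.5 L × 2/9 ≈ 0.3 L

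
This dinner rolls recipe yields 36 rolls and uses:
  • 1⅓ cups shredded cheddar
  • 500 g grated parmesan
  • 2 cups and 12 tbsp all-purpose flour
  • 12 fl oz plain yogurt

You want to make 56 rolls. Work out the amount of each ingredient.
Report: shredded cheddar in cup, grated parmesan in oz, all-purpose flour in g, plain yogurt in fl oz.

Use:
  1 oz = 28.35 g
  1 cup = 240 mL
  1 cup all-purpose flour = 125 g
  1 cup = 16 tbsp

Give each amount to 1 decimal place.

Scaling factor: 56/36 = 14/9.
shredded cheddar: 4/3 cup × 14/9 ≈ 2.1 cup
grated parmesan: 500 g × 14/9 ÷ 28.35 g/oz ≈ 27.4 oz
all-purpose flour: (2 cup + 12 tbsp = 2.75 cup) × 14/9 × 125 g/cup ≈ 534.7 g
plain yogurt: 12 fl oz × 14/9 ≈ 18.7 fl oz

shredded cheddar: 2.1 cup; grated parmesan: 27.4 oz; all-purpose flour: 534.7 g; plain yogurt: 18.7 fl oz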